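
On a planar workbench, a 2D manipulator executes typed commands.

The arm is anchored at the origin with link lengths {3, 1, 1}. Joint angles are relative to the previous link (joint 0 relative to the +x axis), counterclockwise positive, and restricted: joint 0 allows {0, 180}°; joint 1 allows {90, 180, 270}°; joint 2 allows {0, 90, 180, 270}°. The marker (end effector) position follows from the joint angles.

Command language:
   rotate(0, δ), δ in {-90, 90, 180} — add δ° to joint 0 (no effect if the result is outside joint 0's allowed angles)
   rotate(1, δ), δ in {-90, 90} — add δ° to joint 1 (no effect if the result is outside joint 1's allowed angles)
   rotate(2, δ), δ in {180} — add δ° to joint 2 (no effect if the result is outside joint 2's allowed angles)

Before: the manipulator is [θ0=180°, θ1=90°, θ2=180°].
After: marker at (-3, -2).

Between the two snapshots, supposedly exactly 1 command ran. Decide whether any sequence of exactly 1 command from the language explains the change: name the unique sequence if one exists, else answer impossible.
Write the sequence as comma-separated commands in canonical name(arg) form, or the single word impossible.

rotate(2, 180)

initial: [θ0=180°, θ1=90°, θ2=180°]
[1] after rotate(2, 180): [θ0=180°, θ1=90°, θ2=0°]
no rival 1-sequence matches.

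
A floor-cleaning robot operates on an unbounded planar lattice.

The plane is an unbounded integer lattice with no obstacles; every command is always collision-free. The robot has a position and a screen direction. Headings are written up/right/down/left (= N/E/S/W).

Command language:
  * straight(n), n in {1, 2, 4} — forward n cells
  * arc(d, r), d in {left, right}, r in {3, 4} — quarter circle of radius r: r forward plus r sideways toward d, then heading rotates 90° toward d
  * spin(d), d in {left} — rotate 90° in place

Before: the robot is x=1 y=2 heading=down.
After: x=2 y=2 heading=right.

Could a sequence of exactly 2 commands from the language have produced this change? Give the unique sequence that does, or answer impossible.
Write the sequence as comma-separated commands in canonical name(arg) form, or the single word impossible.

key: order matters: swapping spin(left) and straight(1) lands elsewhere
from: x=1 y=2 heading=down
[1] after spin(left): x=1 y=2 heading=right
[2] after straight(1): x=2 y=2 heading=right
no rival 2-sequence matches.

spin(left), straight(1)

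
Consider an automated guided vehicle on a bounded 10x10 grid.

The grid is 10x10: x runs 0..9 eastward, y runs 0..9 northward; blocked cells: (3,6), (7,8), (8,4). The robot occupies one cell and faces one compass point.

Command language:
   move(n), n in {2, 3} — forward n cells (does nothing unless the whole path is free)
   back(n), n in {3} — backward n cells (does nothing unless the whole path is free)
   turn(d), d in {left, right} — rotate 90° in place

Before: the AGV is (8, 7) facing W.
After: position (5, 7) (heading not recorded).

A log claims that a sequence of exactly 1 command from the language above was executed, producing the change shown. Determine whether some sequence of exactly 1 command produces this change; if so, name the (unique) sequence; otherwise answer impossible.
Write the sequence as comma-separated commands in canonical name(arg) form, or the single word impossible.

move(3)

begin: (8, 7) facing W
t=1 move(3) ⇒ (5, 7) facing W
all 5 alternatives checked — unique.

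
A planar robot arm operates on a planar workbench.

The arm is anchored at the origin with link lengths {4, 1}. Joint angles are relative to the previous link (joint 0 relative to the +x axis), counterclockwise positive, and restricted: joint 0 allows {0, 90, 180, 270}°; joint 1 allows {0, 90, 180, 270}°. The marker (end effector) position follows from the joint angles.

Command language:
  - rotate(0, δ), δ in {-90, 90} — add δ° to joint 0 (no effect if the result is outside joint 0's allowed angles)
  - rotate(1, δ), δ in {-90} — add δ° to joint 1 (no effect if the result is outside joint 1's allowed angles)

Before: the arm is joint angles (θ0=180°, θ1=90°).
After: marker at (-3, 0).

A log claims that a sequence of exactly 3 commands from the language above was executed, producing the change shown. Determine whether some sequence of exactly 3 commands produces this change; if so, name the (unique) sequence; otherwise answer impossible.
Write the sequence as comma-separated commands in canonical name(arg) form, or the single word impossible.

rotate(1, -90), rotate(1, -90), rotate(1, -90)

initial: joint angles (θ0=180°, θ1=90°)
step 1 (rotate(1, -90)): joint angles (θ0=180°, θ1=0°)
step 2 (rotate(1, -90)): joint angles (θ0=180°, θ1=270°)
step 3 (rotate(1, -90)): joint angles (θ0=180°, θ1=180°)
no rival 3-sequence matches.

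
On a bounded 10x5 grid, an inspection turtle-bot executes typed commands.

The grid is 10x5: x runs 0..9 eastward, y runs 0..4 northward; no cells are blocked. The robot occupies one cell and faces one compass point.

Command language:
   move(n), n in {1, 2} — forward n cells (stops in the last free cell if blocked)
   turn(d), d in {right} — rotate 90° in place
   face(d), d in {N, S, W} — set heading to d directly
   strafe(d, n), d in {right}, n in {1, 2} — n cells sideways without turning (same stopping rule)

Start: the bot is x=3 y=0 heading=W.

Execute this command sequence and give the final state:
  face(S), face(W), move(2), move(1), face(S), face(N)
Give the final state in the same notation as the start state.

t0: x=3 y=0 heading=W
t=1 face(S) ⇒ x=3 y=0 heading=S
t=2 face(W) ⇒ x=3 y=0 heading=W
t=3 move(2) ⇒ x=1 y=0 heading=W
t=4 move(1) ⇒ x=0 y=0 heading=W
t=5 face(S) ⇒ x=0 y=0 heading=S
t=6 face(N) ⇒ x=0 y=0 heading=N

x=0 y=0 heading=N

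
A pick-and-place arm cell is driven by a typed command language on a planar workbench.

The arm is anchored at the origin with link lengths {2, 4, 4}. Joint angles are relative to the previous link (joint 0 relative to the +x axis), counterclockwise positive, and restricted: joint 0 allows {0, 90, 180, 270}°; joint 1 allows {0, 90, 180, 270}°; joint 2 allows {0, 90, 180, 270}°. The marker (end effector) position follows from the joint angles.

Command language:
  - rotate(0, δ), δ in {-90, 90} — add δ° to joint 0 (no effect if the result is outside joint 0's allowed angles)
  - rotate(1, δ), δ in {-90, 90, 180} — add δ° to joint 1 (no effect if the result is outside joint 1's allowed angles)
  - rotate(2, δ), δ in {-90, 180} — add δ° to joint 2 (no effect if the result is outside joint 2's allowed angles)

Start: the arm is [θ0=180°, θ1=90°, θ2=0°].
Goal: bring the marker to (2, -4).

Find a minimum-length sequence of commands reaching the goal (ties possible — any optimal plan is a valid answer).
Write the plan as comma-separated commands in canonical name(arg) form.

initial: [θ0=180°, θ1=90°, θ2=0°]
1. rotate(1, 90) → [θ0=180°, θ1=180°, θ2=0°]
2. rotate(2, -90) → [θ0=180°, θ1=180°, θ2=270°]
no 1-step plan works, so 2 is optimal.

rotate(1, 90), rotate(2, -90)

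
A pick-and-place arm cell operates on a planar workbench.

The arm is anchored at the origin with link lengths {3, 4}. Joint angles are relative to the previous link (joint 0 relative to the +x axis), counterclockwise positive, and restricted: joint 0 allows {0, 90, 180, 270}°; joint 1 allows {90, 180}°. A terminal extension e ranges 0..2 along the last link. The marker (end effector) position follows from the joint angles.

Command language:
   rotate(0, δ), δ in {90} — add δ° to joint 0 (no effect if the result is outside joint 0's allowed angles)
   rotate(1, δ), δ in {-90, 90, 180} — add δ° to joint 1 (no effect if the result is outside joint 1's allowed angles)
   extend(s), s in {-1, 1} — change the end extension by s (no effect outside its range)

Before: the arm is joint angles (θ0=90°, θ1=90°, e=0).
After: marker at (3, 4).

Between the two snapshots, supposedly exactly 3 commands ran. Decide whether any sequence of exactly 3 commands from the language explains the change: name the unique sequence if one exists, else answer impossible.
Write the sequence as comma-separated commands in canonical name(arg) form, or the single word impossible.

t0: joint angles (θ0=90°, θ1=90°, e=0)
1. rotate(0, 90) → joint angles (θ0=180°, θ1=90°, e=0)
2. rotate(0, 90) → joint angles (θ0=270°, θ1=90°, e=0)
3. rotate(0, 90) → joint angles (θ0=0°, θ1=90°, e=0)
no rival 3-sequence matches.

rotate(0, 90), rotate(0, 90), rotate(0, 90)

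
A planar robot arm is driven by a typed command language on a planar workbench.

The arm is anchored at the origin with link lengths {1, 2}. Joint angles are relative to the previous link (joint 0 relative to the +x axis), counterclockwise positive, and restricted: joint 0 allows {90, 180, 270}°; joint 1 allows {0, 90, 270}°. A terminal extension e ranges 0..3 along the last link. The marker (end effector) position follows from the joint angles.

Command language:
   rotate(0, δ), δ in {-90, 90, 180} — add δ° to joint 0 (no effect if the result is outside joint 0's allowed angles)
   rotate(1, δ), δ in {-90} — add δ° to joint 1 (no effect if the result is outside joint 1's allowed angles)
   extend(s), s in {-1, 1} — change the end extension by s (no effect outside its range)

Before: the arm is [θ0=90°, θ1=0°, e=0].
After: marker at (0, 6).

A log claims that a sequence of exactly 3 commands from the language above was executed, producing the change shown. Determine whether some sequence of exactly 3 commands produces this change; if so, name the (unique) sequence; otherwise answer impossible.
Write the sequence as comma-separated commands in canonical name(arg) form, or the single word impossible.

from: [θ0=90°, θ1=0°, e=0]
t=1 extend(1) ⇒ [θ0=90°, θ1=0°, e=1]
t=2 extend(1) ⇒ [θ0=90°, θ1=0°, e=2]
t=3 extend(1) ⇒ [θ0=90°, θ1=0°, e=3]
uniquely the one of 216 3-step routes that fits.

extend(1), extend(1), extend(1)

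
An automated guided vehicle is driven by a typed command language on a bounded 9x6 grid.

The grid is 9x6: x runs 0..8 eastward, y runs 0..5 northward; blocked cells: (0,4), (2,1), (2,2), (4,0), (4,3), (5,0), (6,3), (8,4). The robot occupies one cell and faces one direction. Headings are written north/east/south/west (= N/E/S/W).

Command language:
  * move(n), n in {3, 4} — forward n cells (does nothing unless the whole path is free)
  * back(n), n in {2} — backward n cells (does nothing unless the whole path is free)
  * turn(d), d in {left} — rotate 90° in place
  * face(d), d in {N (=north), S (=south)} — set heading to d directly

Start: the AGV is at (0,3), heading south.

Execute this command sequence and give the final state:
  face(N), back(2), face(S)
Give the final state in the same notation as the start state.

at (0,1), heading south

t0: at (0,3), heading south
t=1 face(N) ⇒ at (0,3), heading north
t=2 back(2) ⇒ at (0,1), heading north
t=3 face(S) ⇒ at (0,1), heading south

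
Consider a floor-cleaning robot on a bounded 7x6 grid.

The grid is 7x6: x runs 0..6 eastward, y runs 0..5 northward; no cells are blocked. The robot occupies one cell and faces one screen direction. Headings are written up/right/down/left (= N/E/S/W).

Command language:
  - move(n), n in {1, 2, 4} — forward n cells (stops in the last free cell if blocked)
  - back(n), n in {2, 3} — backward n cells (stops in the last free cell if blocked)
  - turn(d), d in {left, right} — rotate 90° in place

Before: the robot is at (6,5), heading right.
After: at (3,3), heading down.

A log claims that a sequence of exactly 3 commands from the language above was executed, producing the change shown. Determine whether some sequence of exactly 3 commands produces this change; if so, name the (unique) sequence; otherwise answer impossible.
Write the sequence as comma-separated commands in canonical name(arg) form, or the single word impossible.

key: running move(2) before back(3) would end elsewhere — order is forced
start: at (6,5), heading right
1. back(3) → at (3,5), heading right
2. turn(right) → at (3,5), heading down
3. move(2) → at (3,3), heading down
no other 3-command option fits: unique.

back(3), turn(right), move(2)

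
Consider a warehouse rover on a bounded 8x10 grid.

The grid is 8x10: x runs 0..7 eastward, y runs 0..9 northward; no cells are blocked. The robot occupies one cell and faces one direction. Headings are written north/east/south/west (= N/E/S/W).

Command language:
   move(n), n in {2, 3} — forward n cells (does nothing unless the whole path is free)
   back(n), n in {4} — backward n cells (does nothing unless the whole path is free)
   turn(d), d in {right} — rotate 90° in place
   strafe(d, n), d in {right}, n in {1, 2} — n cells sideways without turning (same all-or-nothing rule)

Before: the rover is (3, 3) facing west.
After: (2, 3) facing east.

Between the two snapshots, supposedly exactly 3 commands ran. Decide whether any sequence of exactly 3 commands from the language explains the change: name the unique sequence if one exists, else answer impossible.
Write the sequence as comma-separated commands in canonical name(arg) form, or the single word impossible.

no 3-step route produces this change.

impossible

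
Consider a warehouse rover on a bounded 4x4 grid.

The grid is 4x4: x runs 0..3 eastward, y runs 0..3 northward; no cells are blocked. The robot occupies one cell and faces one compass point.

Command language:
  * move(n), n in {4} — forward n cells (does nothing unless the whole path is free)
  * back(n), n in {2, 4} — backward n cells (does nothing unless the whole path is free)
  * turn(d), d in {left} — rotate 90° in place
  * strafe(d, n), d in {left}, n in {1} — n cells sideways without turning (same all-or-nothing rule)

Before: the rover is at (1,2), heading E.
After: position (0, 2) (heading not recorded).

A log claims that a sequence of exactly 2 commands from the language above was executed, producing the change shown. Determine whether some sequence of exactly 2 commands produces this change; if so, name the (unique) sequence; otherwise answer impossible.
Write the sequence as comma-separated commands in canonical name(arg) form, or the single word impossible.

key: order matters: swapping turn(left) and strafe(left, 1) lands elsewhere
start: at (1,2), heading E
1. turn(left) → at (1,2), heading N
2. strafe(left, 1) → at (0,2), heading N
all 25 alternatives checked — unique.

turn(left), strafe(left, 1)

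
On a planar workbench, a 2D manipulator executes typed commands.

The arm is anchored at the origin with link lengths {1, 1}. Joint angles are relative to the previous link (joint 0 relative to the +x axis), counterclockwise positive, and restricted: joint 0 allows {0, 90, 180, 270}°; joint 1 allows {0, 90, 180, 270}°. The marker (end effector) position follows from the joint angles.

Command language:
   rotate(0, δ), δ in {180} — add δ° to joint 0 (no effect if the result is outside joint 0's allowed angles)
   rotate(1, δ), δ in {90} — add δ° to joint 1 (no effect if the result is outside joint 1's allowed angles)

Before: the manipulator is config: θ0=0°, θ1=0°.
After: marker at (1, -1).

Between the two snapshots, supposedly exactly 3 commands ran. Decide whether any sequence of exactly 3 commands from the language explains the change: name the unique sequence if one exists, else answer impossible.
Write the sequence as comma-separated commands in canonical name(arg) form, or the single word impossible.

rotate(1, 90), rotate(1, 90), rotate(1, 90)

from: config: θ0=0°, θ1=0°
t=1 rotate(1, 90) ⇒ config: θ0=0°, θ1=90°
t=2 rotate(1, 90) ⇒ config: θ0=0°, θ1=180°
t=3 rotate(1, 90) ⇒ config: θ0=0°, θ1=270°
no other 3-command option fits: unique.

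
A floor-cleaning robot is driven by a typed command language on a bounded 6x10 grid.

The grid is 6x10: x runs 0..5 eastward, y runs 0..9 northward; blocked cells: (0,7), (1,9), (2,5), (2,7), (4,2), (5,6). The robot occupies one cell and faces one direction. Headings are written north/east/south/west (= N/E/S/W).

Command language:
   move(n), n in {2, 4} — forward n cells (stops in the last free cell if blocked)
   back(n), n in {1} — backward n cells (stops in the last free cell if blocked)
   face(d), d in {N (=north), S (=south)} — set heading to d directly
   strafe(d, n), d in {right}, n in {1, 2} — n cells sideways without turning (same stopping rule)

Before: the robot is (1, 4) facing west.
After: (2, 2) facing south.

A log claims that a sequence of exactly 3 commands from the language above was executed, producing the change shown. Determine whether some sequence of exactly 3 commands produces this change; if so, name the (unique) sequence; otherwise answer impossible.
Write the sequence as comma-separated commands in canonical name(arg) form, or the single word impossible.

key: position moved to (2,2) AND the heading swung to S — translation plus rotation needed
start: (1, 4) facing west
1. back(1) → (2, 4) facing west
2. face(S) → (2, 4) facing south
3. move(2) → (2, 2) facing south
no other 3-command option fits: unique.

back(1), face(S), move(2)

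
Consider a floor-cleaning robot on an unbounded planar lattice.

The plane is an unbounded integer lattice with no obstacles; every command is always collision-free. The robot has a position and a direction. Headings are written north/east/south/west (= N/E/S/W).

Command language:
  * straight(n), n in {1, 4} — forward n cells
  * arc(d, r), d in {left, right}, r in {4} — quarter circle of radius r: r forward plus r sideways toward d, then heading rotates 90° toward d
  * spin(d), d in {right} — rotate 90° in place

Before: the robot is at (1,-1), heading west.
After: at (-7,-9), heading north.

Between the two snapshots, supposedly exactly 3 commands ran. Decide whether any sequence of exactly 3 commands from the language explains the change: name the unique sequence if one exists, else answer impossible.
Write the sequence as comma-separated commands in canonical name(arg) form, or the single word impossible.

arc(left, 4), arc(right, 4), spin(right)

key: position moved to (-7,-9) AND the heading swung to N — translation plus rotation needed
from: at (1,-1), heading west
[1] after arc(left, 4): at (-3,-5), heading south
[2] after arc(right, 4): at (-7,-9), heading west
[3] after spin(right): at (-7,-9), heading north
no rival 3-sequence matches.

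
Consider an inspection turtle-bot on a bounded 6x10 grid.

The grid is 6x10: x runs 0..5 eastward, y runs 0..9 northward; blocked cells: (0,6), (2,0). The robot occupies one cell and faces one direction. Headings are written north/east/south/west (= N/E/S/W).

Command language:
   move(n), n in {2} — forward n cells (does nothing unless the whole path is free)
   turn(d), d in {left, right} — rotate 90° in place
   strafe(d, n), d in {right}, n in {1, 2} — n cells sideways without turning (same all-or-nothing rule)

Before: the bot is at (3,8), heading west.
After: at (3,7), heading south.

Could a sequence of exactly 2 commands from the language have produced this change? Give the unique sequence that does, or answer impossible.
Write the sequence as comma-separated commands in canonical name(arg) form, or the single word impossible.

no 2-step route produces this change.

impossible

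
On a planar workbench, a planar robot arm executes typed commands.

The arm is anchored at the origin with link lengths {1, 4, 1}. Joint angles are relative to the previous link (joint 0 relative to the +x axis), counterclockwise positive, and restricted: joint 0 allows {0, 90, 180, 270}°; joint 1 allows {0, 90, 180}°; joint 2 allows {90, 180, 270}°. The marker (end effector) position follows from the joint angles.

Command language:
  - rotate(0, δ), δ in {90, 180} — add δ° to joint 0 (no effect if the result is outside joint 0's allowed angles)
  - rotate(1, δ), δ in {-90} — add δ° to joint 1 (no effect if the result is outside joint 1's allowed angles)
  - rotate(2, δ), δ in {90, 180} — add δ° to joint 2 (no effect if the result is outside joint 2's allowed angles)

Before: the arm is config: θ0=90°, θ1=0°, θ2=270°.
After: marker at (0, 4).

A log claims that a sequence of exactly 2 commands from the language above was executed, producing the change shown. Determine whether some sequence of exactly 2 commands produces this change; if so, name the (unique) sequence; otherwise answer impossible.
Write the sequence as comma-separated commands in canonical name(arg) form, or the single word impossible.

key: order matters: swapping rotate(2, 180) and rotate(2, 90) lands elsewhere
from: config: θ0=90°, θ1=0°, θ2=270°
t=1 rotate(2, 180) ⇒ config: θ0=90°, θ1=0°, θ2=90°
t=2 rotate(2, 90) ⇒ config: θ0=90°, θ1=0°, θ2=180°
no other 2-command option fits: unique.

rotate(2, 180), rotate(2, 90)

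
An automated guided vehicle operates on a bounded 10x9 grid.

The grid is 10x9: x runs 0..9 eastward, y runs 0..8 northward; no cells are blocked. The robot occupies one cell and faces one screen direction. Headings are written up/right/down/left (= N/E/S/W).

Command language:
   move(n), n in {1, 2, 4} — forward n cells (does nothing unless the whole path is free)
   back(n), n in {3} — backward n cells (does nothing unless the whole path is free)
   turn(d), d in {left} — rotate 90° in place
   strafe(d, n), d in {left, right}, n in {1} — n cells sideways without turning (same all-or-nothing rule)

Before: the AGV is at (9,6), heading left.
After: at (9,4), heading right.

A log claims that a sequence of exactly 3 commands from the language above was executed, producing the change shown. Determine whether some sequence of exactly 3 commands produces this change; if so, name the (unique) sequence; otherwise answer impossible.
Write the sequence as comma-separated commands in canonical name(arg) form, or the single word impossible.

turn(left), move(2), turn(left)

key: cell and facing (now E) both changed — the 3 commands mix motion and turning
initial: at (9,6), heading left
[1] after turn(left): at (9,6), heading down
[2] after move(2): at (9,4), heading down
[3] after turn(left): at (9,4), heading right
no other 3-command option fits: unique.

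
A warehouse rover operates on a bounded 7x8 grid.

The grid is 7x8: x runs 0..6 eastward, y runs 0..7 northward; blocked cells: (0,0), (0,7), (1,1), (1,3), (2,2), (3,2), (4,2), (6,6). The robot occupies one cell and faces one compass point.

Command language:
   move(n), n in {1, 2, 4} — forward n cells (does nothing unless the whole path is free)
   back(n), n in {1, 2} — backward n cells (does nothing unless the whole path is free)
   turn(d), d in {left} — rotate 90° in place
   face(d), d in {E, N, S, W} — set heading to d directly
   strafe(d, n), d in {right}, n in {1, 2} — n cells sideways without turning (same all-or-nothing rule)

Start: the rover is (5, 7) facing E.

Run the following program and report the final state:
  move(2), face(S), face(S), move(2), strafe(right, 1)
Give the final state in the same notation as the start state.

t0: (5, 7) facing E
1. move(2) → (5, 7) facing E
2. face(S) → (5, 7) facing S
3. face(S) → (5, 7) facing S
4. move(2) → (5, 5) facing S
5. strafe(right, 1) → (4, 5) facing S

(4, 5) facing S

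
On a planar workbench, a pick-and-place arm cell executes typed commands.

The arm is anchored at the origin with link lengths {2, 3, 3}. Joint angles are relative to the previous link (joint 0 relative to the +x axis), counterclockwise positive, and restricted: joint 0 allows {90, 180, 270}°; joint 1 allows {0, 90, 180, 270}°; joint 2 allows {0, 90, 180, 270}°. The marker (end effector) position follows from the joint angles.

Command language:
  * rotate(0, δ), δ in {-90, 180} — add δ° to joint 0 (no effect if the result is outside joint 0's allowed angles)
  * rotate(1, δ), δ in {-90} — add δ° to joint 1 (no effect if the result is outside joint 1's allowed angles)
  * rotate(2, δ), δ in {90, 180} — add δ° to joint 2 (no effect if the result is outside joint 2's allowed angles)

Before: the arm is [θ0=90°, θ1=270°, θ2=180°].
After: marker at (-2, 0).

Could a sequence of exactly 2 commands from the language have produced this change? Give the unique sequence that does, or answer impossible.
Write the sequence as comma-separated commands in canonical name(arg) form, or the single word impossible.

key: order matters: swapping rotate(0, 180) and rotate(0, -90) lands elsewhere
from: [θ0=90°, θ1=270°, θ2=180°]
step 1 (rotate(0, 180)): [θ0=270°, θ1=270°, θ2=180°]
step 2 (rotate(0, -90)): [θ0=180°, θ1=270°, θ2=180°]
no rival 2-sequence matches.

rotate(0, 180), rotate(0, -90)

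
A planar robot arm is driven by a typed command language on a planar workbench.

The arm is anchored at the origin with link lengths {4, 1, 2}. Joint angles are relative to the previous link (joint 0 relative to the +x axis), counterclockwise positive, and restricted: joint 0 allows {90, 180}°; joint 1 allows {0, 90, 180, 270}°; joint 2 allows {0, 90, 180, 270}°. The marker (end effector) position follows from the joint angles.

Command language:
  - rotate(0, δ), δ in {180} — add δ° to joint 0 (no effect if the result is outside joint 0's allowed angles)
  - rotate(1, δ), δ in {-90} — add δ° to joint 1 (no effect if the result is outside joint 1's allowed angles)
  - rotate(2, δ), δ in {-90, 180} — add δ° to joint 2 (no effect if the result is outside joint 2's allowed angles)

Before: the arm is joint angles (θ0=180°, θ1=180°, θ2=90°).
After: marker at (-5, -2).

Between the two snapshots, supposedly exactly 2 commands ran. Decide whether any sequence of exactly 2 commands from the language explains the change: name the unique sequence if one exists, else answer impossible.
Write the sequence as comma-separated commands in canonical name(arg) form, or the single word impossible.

rotate(1, -90), rotate(1, -90)

t0: joint angles (θ0=180°, θ1=180°, θ2=90°)
[1] after rotate(1, -90): joint angles (θ0=180°, θ1=90°, θ2=90°)
[2] after rotate(1, -90): joint angles (θ0=180°, θ1=0°, θ2=90°)
uniquely the one of 16 2-step routes that fits.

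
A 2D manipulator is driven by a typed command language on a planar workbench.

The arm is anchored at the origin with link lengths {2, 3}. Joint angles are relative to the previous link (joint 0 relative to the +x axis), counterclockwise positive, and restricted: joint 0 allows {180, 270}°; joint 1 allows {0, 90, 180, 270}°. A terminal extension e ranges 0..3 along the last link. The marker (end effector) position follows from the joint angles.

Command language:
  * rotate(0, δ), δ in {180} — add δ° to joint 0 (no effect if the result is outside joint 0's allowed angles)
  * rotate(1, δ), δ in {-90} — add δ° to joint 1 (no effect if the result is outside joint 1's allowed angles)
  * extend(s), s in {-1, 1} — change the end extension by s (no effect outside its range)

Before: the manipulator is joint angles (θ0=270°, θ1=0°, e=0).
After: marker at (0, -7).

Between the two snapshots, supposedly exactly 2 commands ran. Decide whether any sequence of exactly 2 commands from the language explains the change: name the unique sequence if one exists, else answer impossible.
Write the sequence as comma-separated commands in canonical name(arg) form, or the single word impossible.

extend(1), extend(1)

initial: joint angles (θ0=270°, θ1=0°, e=0)
1. extend(1) → joint angles (θ0=270°, θ1=0°, e=1)
2. extend(1) → joint angles (θ0=270°, θ1=0°, e=2)
no other 2-command option fits: unique.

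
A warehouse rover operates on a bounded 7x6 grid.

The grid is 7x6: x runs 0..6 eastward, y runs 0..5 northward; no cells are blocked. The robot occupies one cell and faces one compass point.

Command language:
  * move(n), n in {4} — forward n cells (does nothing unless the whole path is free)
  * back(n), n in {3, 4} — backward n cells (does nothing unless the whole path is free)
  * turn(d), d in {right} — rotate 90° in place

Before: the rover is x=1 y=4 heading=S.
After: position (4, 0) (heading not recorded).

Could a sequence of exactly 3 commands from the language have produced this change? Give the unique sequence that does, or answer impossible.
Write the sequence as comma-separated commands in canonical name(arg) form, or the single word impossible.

move(4), turn(right), back(3)

key: order matters: swapping move(4) and back(3) lands elsewhere
t0: x=1 y=4 heading=S
t=1 move(4) ⇒ x=1 y=0 heading=S
t=2 turn(right) ⇒ x=1 y=0 heading=W
t=3 back(3) ⇒ x=4 y=0 heading=W
no rival 3-sequence matches.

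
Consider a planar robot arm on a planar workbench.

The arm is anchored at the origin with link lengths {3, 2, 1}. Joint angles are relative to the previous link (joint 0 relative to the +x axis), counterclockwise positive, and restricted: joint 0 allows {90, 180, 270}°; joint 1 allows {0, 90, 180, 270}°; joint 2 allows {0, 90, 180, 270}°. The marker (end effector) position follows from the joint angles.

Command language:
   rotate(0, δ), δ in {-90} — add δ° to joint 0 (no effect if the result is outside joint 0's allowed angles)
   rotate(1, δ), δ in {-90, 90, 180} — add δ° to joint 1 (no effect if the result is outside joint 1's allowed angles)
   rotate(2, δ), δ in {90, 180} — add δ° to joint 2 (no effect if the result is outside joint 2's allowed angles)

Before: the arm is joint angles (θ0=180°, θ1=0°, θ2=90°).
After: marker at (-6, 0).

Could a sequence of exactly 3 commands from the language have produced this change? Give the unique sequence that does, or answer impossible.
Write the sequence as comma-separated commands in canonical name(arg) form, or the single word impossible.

rotate(2, 90), rotate(2, 90), rotate(2, 90)

from: joint angles (θ0=180°, θ1=0°, θ2=90°)
1. rotate(2, 90) → joint angles (θ0=180°, θ1=0°, θ2=180°)
2. rotate(2, 90) → joint angles (θ0=180°, θ1=0°, θ2=270°)
3. rotate(2, 90) → joint angles (θ0=180°, θ1=0°, θ2=0°)
all 216 alternatives checked — unique.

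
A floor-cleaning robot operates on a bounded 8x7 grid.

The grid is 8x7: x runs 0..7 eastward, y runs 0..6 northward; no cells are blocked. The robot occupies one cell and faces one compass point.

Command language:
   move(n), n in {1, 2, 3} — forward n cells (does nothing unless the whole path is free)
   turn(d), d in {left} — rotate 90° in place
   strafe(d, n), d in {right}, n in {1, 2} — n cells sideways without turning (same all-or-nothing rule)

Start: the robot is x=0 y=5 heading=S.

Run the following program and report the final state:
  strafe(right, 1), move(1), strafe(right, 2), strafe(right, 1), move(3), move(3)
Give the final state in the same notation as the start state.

begin: x=0 y=5 heading=S
t=1 strafe(right, 1) ⇒ x=0 y=5 heading=S
t=2 move(1) ⇒ x=0 y=4 heading=S
t=3 strafe(right, 2) ⇒ x=0 y=4 heading=S
t=4 strafe(right, 1) ⇒ x=0 y=4 heading=S
t=5 move(3) ⇒ x=0 y=1 heading=S
t=6 move(3) ⇒ x=0 y=1 heading=S

x=0 y=1 heading=S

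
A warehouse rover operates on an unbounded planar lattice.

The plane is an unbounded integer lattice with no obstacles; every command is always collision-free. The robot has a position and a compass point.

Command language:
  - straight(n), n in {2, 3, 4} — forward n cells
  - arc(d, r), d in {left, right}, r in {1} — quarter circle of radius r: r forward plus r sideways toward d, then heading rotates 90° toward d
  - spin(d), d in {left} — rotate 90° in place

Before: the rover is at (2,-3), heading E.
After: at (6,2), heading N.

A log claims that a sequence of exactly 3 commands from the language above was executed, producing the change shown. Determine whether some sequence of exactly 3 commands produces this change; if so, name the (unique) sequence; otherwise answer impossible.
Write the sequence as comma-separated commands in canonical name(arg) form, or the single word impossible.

straight(3), arc(left, 1), straight(4)

key: position moved to (6,2) AND the heading swung to N — translation plus rotation needed
initial: at (2,-3), heading E
[1] after straight(3): at (5,-3), heading E
[2] after arc(left, 1): at (6,-2), heading N
[3] after straight(4): at (6,2), heading N
all 216 alternatives checked — unique.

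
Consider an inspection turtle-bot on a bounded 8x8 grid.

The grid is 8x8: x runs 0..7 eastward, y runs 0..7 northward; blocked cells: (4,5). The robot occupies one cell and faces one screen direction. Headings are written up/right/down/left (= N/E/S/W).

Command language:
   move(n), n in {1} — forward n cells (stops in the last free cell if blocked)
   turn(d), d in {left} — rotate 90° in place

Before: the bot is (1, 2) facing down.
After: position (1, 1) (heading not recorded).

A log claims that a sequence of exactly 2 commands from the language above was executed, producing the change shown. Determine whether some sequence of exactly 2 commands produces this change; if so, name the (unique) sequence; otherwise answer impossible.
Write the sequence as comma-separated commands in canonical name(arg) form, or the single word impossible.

key: running turn(left) before move(1) would end elsewhere — order is forced
begin: (1, 2) facing down
step 1 (move(1)): (1, 1) facing down
step 2 (turn(left)): (1, 1) facing right
uniquely the one of 4 2-step routes that fits.

move(1), turn(left)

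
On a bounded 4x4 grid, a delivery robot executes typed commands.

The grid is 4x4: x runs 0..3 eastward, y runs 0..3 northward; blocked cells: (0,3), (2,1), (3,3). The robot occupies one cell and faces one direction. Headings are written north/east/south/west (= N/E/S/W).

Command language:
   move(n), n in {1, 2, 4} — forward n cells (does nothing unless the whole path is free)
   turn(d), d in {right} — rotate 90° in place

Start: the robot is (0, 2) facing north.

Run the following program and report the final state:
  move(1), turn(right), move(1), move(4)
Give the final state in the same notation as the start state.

from: (0, 2) facing north
[1] after move(1): (0, 2) facing north
[2] after turn(right): (0, 2) facing east
[3] after move(1): (1, 2) facing east
[4] after move(4): (1, 2) facing east

(1, 2) facing east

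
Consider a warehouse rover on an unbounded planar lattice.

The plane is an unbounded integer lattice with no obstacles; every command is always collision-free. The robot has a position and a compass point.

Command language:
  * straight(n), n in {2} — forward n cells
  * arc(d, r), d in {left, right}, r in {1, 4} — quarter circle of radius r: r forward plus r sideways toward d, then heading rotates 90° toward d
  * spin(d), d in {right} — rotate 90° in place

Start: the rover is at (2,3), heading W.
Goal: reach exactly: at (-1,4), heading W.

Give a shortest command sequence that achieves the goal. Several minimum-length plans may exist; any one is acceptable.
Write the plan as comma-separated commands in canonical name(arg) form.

spin(right), arc(left, 1), straight(2)

from: at (2,3), heading W
step 1 (spin(right)): at (2,3), heading N
step 2 (arc(left, 1)): at (1,4), heading W
step 3 (straight(2)): at (-1,4), heading W
minimal: 3 command(s), checked below 3.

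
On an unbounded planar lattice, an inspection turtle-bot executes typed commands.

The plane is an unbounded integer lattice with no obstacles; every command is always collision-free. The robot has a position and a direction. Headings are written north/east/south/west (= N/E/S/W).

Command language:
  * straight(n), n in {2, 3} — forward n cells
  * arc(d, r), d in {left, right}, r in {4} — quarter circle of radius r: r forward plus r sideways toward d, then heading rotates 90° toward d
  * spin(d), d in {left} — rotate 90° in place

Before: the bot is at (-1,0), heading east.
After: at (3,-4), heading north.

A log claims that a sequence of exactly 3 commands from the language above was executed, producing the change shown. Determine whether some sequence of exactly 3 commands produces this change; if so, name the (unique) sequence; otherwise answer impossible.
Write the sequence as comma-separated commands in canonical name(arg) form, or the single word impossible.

key: running spin(left) before arc(right, 4) would end elsewhere — order is forced
begin: at (-1,0), heading east
t=1 arc(right, 4) ⇒ at (3,-4), heading south
t=2 spin(left) ⇒ at (3,-4), heading east
t=3 spin(left) ⇒ at (3,-4), heading north
no rival 3-sequence matches.

arc(right, 4), spin(left), spin(left)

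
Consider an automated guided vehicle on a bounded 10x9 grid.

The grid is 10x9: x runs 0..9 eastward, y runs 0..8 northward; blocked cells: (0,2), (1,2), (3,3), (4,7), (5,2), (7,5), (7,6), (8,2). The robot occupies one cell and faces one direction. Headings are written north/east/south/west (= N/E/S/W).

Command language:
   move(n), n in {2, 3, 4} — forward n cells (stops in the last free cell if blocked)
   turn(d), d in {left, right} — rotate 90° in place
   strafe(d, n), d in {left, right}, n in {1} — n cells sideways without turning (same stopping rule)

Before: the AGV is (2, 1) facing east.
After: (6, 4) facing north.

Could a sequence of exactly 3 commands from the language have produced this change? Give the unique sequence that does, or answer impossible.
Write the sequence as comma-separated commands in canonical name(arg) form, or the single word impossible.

key: running move(3) before move(4) would end elsewhere — order is forced
begin: (2, 1) facing east
[1] after move(4): (6, 1) facing east
[2] after turn(left): (6, 1) facing north
[3] after move(3): (6, 4) facing north
no rival 3-sequence matches.

move(4), turn(left), move(3)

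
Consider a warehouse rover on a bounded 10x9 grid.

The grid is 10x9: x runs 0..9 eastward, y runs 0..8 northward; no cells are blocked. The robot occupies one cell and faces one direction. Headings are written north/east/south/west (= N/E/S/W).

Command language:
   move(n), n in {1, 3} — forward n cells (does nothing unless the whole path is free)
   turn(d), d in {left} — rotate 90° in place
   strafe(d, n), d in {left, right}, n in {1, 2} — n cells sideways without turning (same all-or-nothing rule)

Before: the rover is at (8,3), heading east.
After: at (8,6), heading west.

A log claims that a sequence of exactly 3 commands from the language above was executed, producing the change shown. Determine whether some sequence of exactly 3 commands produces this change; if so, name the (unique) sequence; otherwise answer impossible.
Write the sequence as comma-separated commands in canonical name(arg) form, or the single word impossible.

turn(left), move(3), turn(left)

key: cell and facing (now W) both changed — the 3 commands mix motion and turning
begin: at (8,3), heading east
1. turn(left) → at (8,3), heading north
2. move(3) → at (8,6), heading north
3. turn(left) → at (8,6), heading west
uniquely the one of 343 3-step routes that fits.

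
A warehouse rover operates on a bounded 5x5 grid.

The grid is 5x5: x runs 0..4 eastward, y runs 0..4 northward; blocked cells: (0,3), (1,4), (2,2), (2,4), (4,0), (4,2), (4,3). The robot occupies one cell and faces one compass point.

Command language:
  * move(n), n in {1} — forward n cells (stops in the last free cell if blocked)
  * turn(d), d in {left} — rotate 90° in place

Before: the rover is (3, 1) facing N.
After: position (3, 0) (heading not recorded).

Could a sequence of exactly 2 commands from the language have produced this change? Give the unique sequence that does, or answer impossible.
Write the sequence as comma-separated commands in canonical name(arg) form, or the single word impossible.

checked all 2-command options: none fits.

impossible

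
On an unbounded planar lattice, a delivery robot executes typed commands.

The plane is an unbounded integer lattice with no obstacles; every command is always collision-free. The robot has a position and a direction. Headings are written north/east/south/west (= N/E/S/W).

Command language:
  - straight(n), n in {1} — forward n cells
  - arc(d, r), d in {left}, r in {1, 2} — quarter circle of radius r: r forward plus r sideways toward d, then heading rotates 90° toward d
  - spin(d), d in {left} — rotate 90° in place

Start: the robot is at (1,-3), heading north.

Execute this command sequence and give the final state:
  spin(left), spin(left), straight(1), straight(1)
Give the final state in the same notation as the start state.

begin: at (1,-3), heading north
1. spin(left) → at (1,-3), heading west
2. spin(left) → at (1,-3), heading south
3. straight(1) → at (1,-4), heading south
4. straight(1) → at (1,-5), heading south

at (1,-5), heading south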